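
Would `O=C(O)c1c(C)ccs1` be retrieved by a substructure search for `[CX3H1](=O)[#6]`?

The pattern [CX3H1](=O)[#6] describes an sp2 carbon with one H, double-bonded to O and single-bonded to carbon — an aldehyde.
The closest candidate here is a carboxylic acid group (-C(=O)OH), but the carbonyl carbon has H0 and is bonded to O, not H1. No other fragment satisfies the full query, so there is no match.

No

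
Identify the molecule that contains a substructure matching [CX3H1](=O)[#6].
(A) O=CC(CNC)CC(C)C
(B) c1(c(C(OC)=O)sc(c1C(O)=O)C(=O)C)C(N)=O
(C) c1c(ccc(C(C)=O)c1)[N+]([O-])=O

A

[CX3H1](=O)[#6] describes an sp2 carbon with one H, double-bonded to O and single-bonded to carbon (an aldehyde).
(A) contains an aldehyde (-CHO), which satisfies every atom and bond constraint.
(B) has an acetyl/ketone group (-C(=O)CH3) but the carbonyl carbon has H0 (two carbon neighbours), not H1.
(C) has an acetyl/ketone group (-C(=O)CH3) but the carbonyl carbon has H0 (two carbon neighbours), not H1.
So the answer is (A).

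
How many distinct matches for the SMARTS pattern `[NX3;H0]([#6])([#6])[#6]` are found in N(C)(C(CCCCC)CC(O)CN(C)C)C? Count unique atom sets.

[NX3;H0]([#6])([#6])[#6] is the SMARTS for a tertiary amine: a trivalent nitrogen with no H, bonded to three carbons.
The molecule carries 2 separate instances of a dimethylamino group (-N(CH3)2) meeting every constraint; each maps to a distinct set of atoms, giving 2 matches.

2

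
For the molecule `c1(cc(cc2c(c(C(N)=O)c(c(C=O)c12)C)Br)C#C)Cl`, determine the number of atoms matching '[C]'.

5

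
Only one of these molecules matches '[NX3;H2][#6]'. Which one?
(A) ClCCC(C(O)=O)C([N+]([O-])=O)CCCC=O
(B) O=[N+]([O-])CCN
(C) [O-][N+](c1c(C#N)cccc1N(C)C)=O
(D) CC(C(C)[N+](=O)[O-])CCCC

[NX3;H2][#6] describes a trivalent nitrogen with two H attached to carbon (a primary amine).
(A) has a nitro group (-[N+](=O)[O-]) but the nitrogen is [N+] with no H, not NX3H2.
(B) contains a primary amino group (-NH2), which satisfies every atom and bond constraint.
(C) has a nitro group (-[N+](=O)[O-]) but the nitrogen is [N+] with no H, not NX3H2.
(D) has a nitro group (-[N+](=O)[O-]) but the nitrogen is [N+] with no H, not NX3H2.
So the answer is (B).

B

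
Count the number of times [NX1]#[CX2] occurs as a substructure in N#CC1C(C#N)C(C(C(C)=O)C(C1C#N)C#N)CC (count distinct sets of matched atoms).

4

[NX1]#[CX2] is the SMARTS for a nitrile: a nitrogen triple-bonded to a two-connected carbon.
The molecule carries 4 separate instances of a nitrile (-C#N) meeting every constraint; each maps to a distinct set of atoms, giving 4 matches.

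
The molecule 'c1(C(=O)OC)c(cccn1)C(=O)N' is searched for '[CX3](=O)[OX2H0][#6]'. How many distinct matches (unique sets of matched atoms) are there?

[CX3](=O)[OX2H0][#6] is the SMARTS for an ester: a carbonyl carbon bonded to an oxygen that is itself bonded to carbon (no H on that O).
Exactly one fragment in the molecule meets all constraints, giving 1 match.

1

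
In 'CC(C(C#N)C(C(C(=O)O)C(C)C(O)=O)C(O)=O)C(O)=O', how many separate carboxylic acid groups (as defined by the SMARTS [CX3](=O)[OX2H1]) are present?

[CX3](=O)[OX2H1] is the SMARTS for a carboxylic acid: an sp2 carbon double-bonded to O and single-bonded to an -OH oxygen.
The molecule carries 4 separate instances of a carboxylic acid group (-C(=O)OH) meeting every constraint; each maps to a distinct set of atoms, giving 4 matches.

4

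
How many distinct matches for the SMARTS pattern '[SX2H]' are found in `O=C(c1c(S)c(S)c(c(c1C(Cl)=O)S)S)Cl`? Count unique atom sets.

4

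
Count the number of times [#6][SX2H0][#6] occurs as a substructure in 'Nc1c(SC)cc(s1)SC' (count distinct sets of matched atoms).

[#6][SX2H0][#6] is the SMARTS for a thioether: an aliphatic sulfur bridging two carbons with no H on the sulfur.
The molecule carries 2 separate instances of a methylthio ether (-SCH3) meeting every constraint; each maps to a distinct set of atoms, giving 2 matches.

2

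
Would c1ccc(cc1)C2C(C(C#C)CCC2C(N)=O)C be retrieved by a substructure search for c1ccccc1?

Yes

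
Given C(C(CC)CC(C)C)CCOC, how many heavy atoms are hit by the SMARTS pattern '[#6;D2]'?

5

The query [#6;D2] means: any carbon bonded to exactly two heavy atoms.
Check the 12 heavy atoms by environment: 5× C (D2) → match; 2× C (D3) → no; 4× C (D1) → no; 1× O (D2) → no.
That gives 5 matching atoms.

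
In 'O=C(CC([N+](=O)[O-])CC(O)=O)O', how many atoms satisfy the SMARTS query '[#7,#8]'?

The query [#7,#8] means: nitrogen or oxygen (comma = OR).
Check the 12 heavy atoms by environment: 5× C → no; 5× O → match; 1× N (charge +1) → match; 1× O (charge -1) → match.
Summing the matching environments: 5 + 1 + 1 = 7 matching atoms.

7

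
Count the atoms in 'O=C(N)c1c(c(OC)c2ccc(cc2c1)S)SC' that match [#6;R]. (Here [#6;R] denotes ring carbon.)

Check the 18 heavy atoms by environment: 10× c (aromatic, in 6-ring) → match; 2× S (acyclic) → no; 2× O (acyclic) → no; 3× C (acyclic) → no; 1× N (acyclic) → no.
That gives 10 matching atoms.

10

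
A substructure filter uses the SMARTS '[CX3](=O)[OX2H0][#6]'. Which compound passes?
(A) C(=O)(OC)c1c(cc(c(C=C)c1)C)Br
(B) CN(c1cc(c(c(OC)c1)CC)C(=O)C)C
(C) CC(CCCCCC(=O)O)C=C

[CX3](=O)[OX2H0][#6] describes a carbonyl carbon bonded to an oxygen that is itself bonded to carbon (no H on that O) (an ester).
(A) contains a methyl-ester group (-C(=O)OCH3), which satisfies every atom and bond constraint.
(B) has a methoxy ether (-OCH3) but the ether oxygen is not adjacent to a C=O carbon.
(C) has a carboxylic acid group (-C(=O)OH) but the singly-bonded O carries H (OX2H1, not H0).
So the answer is (A).

A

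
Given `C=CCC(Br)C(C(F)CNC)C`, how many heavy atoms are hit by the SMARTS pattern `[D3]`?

3

The query [D3] means: atom with exactly three heavy-atom neighbours.
Check the 12 heavy atoms by environment: 3× C (D2) → no; 3× C (D3) → match; 1× F (D1) → no; 1× N (D2) → no; 3× C (D1) → no; 1× Br (D1) → no.
That gives 3 matching atoms.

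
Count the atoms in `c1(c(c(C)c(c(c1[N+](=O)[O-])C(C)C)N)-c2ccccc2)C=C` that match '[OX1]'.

2

The query [OX1] means: aliphatic oxygen with one total connection — typically a carbonyl =O or an oxide.
Check the 22 heavy atoms by environment: 12× c (aromatic, X3) → no; 2× C (X3) → no; 1× N (charge +1, X3) → no; 1× O (charge -1, X1) → match; 1× O (X1) → match; 4× C (X4) → no; 1× N (X3) → no.
Summing the matching environments: 1 + 1 = 2 matching atoms.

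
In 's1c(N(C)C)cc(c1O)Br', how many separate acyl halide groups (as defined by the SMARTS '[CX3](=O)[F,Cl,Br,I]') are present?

[CX3](=O)[F,Cl,Br,I] is the SMARTS for an acyl halide: a carbonyl carbon bonded to a halogen.
No fragment in the molecule satisfies every constraint, giving 0 matches.

0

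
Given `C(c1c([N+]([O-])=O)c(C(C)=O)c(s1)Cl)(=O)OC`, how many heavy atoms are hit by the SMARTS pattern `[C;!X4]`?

2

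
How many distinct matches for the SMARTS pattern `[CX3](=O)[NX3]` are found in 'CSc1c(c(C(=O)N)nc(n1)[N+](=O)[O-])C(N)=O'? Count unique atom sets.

[CX3](=O)[NX3] is the SMARTS for an amide: a carbonyl carbon bonded to a trivalent nitrogen.
The molecule carries 2 separate instances of a primary amide (-C(=O)NH2) meeting every constraint; each maps to a distinct set of atoms, giving 2 matches.

2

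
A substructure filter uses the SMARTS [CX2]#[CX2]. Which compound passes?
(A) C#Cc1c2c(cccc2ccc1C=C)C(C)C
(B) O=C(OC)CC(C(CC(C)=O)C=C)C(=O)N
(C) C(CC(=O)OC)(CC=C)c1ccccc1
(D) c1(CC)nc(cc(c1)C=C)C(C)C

A

[CX2]#[CX2] describes a carbon-carbon triple bond (an alkyne).
(A) contains an ethynyl group (-C#CH), which satisfies every atom and bond constraint.
(B) has a vinyl group (-CH=CH2) but the C=C is a double bond; both carbons are CX3, not CX2.
(C) has a vinyl group (-CH=CH2) but the C=C is a double bond; both carbons are CX3, not CX2.
(D) has a vinyl group (-CH=CH2) but the C=C is a double bond; both carbons are CX3, not CX2.
So the answer is (A).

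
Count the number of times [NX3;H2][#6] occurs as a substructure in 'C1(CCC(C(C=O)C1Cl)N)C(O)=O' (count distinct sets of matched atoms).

[NX3;H2][#6] is the SMARTS for a primary amine: a trivalent nitrogen with two H attached to carbon.
Exactly one fragment in the molecule meets all constraints, giving 1 match.

1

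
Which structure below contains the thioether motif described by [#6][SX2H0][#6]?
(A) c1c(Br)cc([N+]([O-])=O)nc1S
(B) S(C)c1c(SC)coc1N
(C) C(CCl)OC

B

[#6][SX2H0][#6] describes an aliphatic sulfur bridging two carbons with no H on the sulfur (a thioether).
(A) has a thiol (-SH) but the sulfur has H1, not H0 bridging two carbons.
(B) contains a methylthio ether (-SCH3), which satisfies every atom and bond constraint.
(C) has a methoxy ether (-OCH3) but the bridging atom is O, not S.
So the answer is (B).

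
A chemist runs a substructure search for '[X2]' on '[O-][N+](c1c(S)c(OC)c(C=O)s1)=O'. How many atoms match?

3

Check the 13 heavy atoms by environment: 1× s (aromatic, X2) → match; 4× c (aromatic, X3) → no; 1× S (X2) → match; 1× N (charge +1, X3) → no; 1× O (charge -1, X1) → no; 2× O (X1) → no; 1× C (X3) → no; 1× O (X2) → match; 1× C (X4) → no.
Summing the matching environments: 1 + 1 + 1 = 3 matching atoms.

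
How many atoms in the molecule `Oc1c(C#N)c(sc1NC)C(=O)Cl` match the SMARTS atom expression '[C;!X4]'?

The query [C;!X4] means: aliphatic carbon that does not have four total connections.
Check the 13 heavy atoms by environment: 1× s (aromatic, X2) → no; 4× c (aromatic, X3) → no; 1× C (X2) → match; 1× N (X1) → no; 1× O (X2) → no; 1× N (X3) → no; 1× C (X4) → no; 1× C (X3) → match; 1× O (X1) → no; 1× Cl (X1) → no.
Summing the matching environments: 1 + 1 = 2 matching atoms.

2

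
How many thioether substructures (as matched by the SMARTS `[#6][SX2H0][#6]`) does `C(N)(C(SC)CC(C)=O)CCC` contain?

[#6][SX2H0][#6] is the SMARTS for a thioether: an aliphatic sulfur bridging two carbons with no H on the sulfur.
Exactly one fragment in the molecule meets all constraints, giving 1 match.

1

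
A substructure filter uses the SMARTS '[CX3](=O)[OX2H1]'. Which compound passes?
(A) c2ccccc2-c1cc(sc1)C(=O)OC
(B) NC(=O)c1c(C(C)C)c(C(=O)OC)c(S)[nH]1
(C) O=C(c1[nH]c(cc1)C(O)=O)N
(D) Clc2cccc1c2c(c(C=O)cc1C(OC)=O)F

[CX3](=O)[OX2H1] describes an sp2 carbon double-bonded to O and single-bonded to an -OH oxygen (a carboxylic acid).
(A) has a methyl-ester group (-C(=O)OCH3) but the singly-bonded O has no H (OX2H0, not OX2H1).
(B) has a methyl-ester group (-C(=O)OCH3) but the singly-bonded O has no H (OX2H0, not OX2H1).
(C) contains a carboxylic acid group (-C(=O)OH), which satisfies every atom and bond constraint.
(D) has a methyl-ester group (-C(=O)OCH3) but the singly-bonded O has no H (OX2H0, not OX2H1).
So the answer is (C).

C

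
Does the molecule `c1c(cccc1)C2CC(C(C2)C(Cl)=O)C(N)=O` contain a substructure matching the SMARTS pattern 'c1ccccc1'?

Yes

The pattern c1ccccc1 describes six aromatic carbons in a ring — a benzene ring.
The molecule carries a phenyl ring, whose atoms satisfy every constraint of the query, so the pattern matches.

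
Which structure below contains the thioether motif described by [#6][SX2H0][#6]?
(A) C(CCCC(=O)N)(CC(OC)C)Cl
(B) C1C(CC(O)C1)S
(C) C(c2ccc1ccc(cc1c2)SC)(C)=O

C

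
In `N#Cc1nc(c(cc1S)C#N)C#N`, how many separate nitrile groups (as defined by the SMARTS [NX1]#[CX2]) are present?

[NX1]#[CX2] is the SMARTS for a nitrile: a nitrogen triple-bonded to a two-connected carbon.
The molecule carries 3 separate instances of a nitrile (-C#N) meeting every constraint; each maps to a distinct set of atoms, giving 3 matches.

3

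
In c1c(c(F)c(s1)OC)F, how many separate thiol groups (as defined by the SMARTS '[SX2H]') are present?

0

[SX2H] is the SMARTS for a thiol: an aliphatic sulfur with two connections, one being H.
No fragment in the molecule satisfies every constraint, giving 0 matches.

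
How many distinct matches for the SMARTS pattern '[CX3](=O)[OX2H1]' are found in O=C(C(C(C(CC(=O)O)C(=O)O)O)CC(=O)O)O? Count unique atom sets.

4

[CX3](=O)[OX2H1] is the SMARTS for a carboxylic acid: an sp2 carbon double-bonded to O and single-bonded to an -OH oxygen.
The molecule carries 4 separate instances of a carboxylic acid group (-C(=O)OH) meeting every constraint; each maps to a distinct set of atoms, giving 4 matches.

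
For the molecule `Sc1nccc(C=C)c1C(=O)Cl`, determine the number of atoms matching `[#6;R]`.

The query [#6;R] means: carbon that is part of a ring.
Check the 12 heavy atoms by environment: 1× n (aromatic, in 6-ring) → no; 5× c (aromatic, in 6-ring) → match; 3× C (acyclic) → no; 1× O (acyclic) → no; 1× Cl (acyclic) → no; 1× S (acyclic) → no.
That gives 5 matching atoms.

5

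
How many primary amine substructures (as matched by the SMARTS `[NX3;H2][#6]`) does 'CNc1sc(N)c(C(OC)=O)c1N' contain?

[NX3;H2][#6] is the SMARTS for a primary amine: a trivalent nitrogen with two H attached to carbon.
The molecule carries 2 separate instances of a primary amino group (-NH2) meeting every constraint; each maps to a distinct set of atoms, giving 2 matches.

2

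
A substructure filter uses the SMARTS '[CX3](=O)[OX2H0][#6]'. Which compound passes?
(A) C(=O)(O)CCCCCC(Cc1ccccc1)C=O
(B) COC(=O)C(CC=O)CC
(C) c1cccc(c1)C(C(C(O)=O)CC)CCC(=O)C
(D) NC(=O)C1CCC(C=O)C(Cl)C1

[CX3](=O)[OX2H0][#6] describes a carbonyl carbon bonded to an oxygen that is itself bonded to carbon (no H on that O) (an ester).
(A) has a carboxylic acid group (-C(=O)OH) but the singly-bonded O carries H (OX2H1, not H0).
(B) contains a methyl-ester group (-C(=O)OCH3), which satisfies every atom and bond constraint.
(C) has a carboxylic acid group (-C(=O)OH) but the singly-bonded O carries H (OX2H1, not H0).
(D) has a primary amide (-C(=O)NH2) but the carbonyl is bonded to N, not to an O-C linkage.
So the answer is (B).

B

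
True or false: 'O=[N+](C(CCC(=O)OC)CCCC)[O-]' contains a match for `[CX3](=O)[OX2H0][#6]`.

True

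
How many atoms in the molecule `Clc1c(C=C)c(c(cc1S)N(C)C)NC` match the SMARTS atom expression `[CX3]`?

The query [CX3] means: C with X3: aliphatic carbon with exactly 3 total connections.
Check the 15 heavy atoms by environment: 6× c (aromatic, X3) → no; 2× C (X3) → match; 1× Cl (X1) → no; 2× N (X3) → no; 3× C (X4) → no; 1× S (X2) → no.
That gives 2 matching atoms.

2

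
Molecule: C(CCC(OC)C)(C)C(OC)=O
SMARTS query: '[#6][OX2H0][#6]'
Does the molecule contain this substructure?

Yes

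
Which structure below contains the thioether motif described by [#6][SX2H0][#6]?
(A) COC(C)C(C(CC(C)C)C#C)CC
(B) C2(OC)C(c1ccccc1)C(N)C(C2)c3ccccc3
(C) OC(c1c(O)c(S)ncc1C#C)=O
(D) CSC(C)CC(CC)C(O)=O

[#6][SX2H0][#6] describes an aliphatic sulfur bridging two carbons with no H on the sulfur (a thioether).
(A) has a methoxy ether (-OCH3) but the bridging atom is O, not S.
(B) has a methoxy ether (-OCH3) but the bridging atom is O, not S.
(C) has a thiol (-SH) but the sulfur has H1, not H0 bridging two carbons.
(D) contains a methylthio ether (-SCH3), which satisfies every atom and bond constraint.
So the answer is (D).

D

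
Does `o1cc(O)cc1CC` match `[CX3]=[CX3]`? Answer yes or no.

The pattern [CX3]=[CX3] describes a non-aromatic C=C double bond between two sp2 carbons — an alkene.
The closest candidate here is an ethyl group (-CH2CH3), but its C-C bond is a single bond between CX4 carbons, not CX3=CX3. No other fragment satisfies the full query, so there is no match.

No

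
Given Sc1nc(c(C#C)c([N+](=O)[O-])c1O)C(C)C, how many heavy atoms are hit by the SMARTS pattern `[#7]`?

The query [#7] means: #7 matches any nitrogen atom regardless of aromaticity.
Check the 16 heavy atoms by environment: 1× n (aromatic) → match; 5× c (aromatic) → no; 1× N (charge +1) → match; 1× O (charge -1) → no; 2× O → no; 5× C → no; 1× S → no.
Summing the matching environments: 1 + 1 = 2 matching atoms.

2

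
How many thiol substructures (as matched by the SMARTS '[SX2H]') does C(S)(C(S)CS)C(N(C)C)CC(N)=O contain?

3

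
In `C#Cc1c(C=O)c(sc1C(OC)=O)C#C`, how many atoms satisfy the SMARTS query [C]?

7

The query [C] means: uppercase C matches aliphatic (non-aromatic) carbon only.
Check the 15 heavy atoms by environment: 1× s (aromatic) → no; 4× c (aromatic) → no; 7× C → match; 3× O → no.
That gives 7 matching atoms.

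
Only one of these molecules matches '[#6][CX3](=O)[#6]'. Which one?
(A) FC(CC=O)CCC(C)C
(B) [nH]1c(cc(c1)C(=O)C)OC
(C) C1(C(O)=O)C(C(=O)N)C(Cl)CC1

B

[#6][CX3](=O)[#6] describes a carbonyl carbon (no H) flanked by two carbons (a ketone).
(A) has an aldehyde (-CHO) but the carbonyl carbon has H1, so it is not flanked by two carbons.
(B) contains an acetyl/ketone group (-C(=O)CH3), which satisfies every atom and bond constraint.
(C) has a primary amide (-C(=O)NH2) but one neighbour of the carbonyl carbon is N, not C.
So the answer is (B).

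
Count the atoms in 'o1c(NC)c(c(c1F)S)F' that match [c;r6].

0

Check the 10 heavy atoms by environment: 1× o (aromatic, in 5-ring) → no; 4× c (aromatic, in 5-ring) → no; 1× N (acyclic) → no; 1× C (acyclic) → no; 1× S (acyclic) → no; 2× F (acyclic) → no.
No environment satisfies the query, so 0 matching atoms.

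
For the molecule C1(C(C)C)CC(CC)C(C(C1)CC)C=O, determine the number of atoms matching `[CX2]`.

0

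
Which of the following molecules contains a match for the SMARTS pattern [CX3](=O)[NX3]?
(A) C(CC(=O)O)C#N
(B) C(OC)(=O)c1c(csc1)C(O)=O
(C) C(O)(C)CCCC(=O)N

C

[CX3](=O)[NX3] describes a carbonyl carbon bonded to a trivalent nitrogen (an amide).
(A) has a nitrile (-C#N) but the nitrile N is NX1 (triple-bonded), not NX3.
(B) has a methyl-ester group (-C(=O)OCH3) but the carbonyl is bonded to O, not to an NX3 nitrogen.
(C) contains a primary amide (-C(=O)NH2), which satisfies every atom and bond constraint.
So the answer is (C).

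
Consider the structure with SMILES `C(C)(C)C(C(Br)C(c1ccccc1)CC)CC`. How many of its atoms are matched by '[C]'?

10

The query [C] means: uppercase C matches aliphatic (non-aromatic) carbon only.
Check the 17 heavy atoms by environment: 10× C → match; 6× c (aromatic) → no; 1× Br → no.
That gives 10 matching atoms.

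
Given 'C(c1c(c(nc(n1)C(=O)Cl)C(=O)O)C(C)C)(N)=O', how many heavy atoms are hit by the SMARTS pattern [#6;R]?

Check the 18 heavy atoms by environment: 2× n (aromatic, in 6-ring) → no; 4× c (aromatic, in 6-ring) → match; 6× C (acyclic) → no; 4× O (acyclic) → no; 1× N (acyclic) → no; 1× Cl (acyclic) → no.
That gives 4 matching atoms.

4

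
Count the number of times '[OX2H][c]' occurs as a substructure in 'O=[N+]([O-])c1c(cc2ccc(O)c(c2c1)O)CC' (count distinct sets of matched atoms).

[OX2H][c] is the SMARTS for a phenol: a hydroxyl oxygen attached to an aromatic carbon.
The molecule carries 2 separate instances of a hydroxyl group (-OH) meeting every constraint; each maps to a distinct set of atoms, giving 2 matches.

2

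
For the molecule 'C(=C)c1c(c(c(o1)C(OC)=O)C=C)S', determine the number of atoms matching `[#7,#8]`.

The query [#7,#8] means: nitrogen or oxygen (comma = OR).
Check the 14 heavy atoms by environment: 1× o (aromatic) → match; 4× c (aromatic) → no; 6× C → no; 2× O → match; 1× S → no.
Summing the matching environments: 1 + 2 = 3 matching atoms.

3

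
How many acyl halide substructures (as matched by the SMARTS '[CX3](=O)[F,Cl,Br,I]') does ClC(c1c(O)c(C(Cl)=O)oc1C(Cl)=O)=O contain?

[CX3](=O)[F,Cl,Br,I] is the SMARTS for an acyl halide: a carbonyl carbon bonded to a halogen.
The molecule carries 3 separate instances of an acyl chloride (-C(=O)Cl) meeting every constraint; each maps to a distinct set of atoms, giving 3 matches.

3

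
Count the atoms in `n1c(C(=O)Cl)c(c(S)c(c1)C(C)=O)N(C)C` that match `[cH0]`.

4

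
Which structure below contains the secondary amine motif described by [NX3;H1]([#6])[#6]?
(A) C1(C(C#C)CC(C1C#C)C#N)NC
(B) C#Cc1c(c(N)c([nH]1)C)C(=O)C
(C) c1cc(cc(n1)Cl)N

A

[NX3;H1]([#6])[#6] describes a trivalent nitrogen with one H, bonded to two carbons (a secondary amine).
(A) contains an N-methylamino group (-NHCH3), which satisfies every atom and bond constraint.
(B) has a primary amino group (-NH2) but the nitrogen has H2 and only one carbon neighbour.
(C) has a primary amino group (-NH2) but the nitrogen has H2 and only one carbon neighbour.
So the answer is (A).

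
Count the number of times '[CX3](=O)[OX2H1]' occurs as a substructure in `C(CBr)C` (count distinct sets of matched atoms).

0

[CX3](=O)[OX2H1] is the SMARTS for a carboxylic acid: an sp2 carbon double-bonded to O and single-bonded to an -OH oxygen.
No fragment in the molecule satisfies every constraint, giving 0 matches.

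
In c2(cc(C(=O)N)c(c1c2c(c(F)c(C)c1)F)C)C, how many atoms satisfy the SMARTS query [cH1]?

2

The query [cH1] means: aromatic carbon bearing exactly one hydrogen.
Check the 18 heavy atoms by environment: 8× c (aromatic, H0) → no; 2× c (aromatic, H1) → match; 2× F (H0) → no; 1× C (H0) → no; 1× O (H0) → no; 1× N (H2) → no; 3× C (H3) → no.
That gives 2 matching atoms.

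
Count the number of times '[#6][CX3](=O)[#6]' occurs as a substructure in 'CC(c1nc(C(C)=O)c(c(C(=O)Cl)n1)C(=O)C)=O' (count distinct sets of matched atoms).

3

[#6][CX3](=O)[#6] is the SMARTS for a ketone: a carbonyl carbon (no H) flanked by two carbons.
The molecule carries 3 separate instances of an acetyl/ketone group (-C(=O)CH3) meeting every constraint; each maps to a distinct set of atoms, giving 3 matches.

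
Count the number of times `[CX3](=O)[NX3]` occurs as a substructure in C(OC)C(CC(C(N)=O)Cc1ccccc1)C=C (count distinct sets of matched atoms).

1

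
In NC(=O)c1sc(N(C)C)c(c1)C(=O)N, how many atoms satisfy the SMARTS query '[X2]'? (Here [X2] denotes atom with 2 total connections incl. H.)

Check the 14 heavy atoms by environment: 1× s (aromatic, X2) → match; 4× c (aromatic, X3) → no; 2× C (X3) → no; 2× O (X1) → no; 3× N (X3) → no; 2× C (X4) → no.
That gives 1 matching atom.

1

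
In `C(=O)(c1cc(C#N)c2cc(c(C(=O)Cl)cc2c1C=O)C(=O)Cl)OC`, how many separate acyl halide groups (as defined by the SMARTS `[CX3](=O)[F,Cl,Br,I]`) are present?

2

[CX3](=O)[F,Cl,Br,I] is the SMARTS for an acyl halide: a carbonyl carbon bonded to a halogen.
The molecule carries 2 separate instances of an acyl chloride (-C(=O)Cl) meeting every constraint; each maps to a distinct set of atoms, giving 2 matches.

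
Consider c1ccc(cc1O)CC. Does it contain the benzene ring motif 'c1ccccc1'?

Yes

The pattern c1ccccc1 describes six aromatic carbons in a ring — a benzene ring.
The required atom environment is present in the molecule, so the pattern matches.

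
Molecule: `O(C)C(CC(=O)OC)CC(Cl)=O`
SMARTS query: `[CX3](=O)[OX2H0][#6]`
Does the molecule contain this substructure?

Yes

The pattern [CX3](=O)[OX2H0][#6] describes a carbonyl carbon bonded to an oxygen that is itself bonded to carbon (no H on that O) — an ester.
The molecule carries a methyl-ester group (-C(=O)OCH3), whose atoms satisfy every constraint of the query, so the pattern matches.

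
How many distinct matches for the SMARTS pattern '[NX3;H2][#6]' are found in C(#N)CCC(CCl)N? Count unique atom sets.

1

[NX3;H2][#6] is the SMARTS for a primary amine: a trivalent nitrogen with two H attached to carbon.
Exactly one fragment in the molecule meets all constraints, giving 1 match.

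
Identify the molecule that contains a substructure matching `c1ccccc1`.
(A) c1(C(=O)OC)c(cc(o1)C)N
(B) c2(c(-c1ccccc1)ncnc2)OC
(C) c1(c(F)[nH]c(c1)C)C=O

B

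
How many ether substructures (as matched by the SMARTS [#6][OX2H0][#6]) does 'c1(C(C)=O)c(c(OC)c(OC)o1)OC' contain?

3

[#6][OX2H0][#6] is the SMARTS for an ether: an aliphatic oxygen bridging two carbons with no H on the oxygen.
The molecule carries 3 separate instances of a methoxy ether (-OCH3) meeting every constraint; each maps to a distinct set of atoms, giving 3 matches.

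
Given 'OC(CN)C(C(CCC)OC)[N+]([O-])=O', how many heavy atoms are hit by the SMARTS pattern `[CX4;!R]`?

The query [CX4;!R] means: aliphatic carbon with four total connections, not in a ring.
Check the 14 heavy atoms by environment: 8× C (X4, acyclic) → match; 2× O (X2, acyclic) → no; 1× N (charge +1, X3, acyclic) → no; 1× O (charge -1, X1, acyclic) → no; 1× O (X1, acyclic) → no; 1× N (X3, acyclic) → no.
That gives 8 matching atoms.

8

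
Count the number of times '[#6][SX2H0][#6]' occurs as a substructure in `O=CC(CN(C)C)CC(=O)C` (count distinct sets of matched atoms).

0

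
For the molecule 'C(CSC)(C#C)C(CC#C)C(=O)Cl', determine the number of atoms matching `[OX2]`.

0

The query [OX2] means: aliphatic oxygen with two total connections — ether, hydroxyl, or ester single-bond O.
Check the 13 heavy atoms by environment: 5× C (X4) → no; 1× S (X2) → no; 4× C (X2) → no; 1× C (X3) → no; 1× O (X1) → no; 1× Cl (X1) → no.
No environment satisfies the query, so 0 matching atoms.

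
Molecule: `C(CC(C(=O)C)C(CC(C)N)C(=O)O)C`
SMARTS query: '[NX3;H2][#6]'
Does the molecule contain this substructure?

Yes

The pattern [NX3;H2][#6] describes a trivalent nitrogen with two H attached to carbon — a primary amine.
The molecule carries a primary amino group (-NH2), whose atoms satisfy every constraint of the query, so the pattern matches.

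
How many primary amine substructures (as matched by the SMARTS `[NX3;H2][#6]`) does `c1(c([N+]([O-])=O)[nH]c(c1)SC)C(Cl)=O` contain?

[NX3;H2][#6] is the SMARTS for a primary amine: a trivalent nitrogen with two H attached to carbon.
The molecule has a nitro group (-[N+](=O)[O-]), but the nitrogen is [N+] with no H, not NX3H2; nothing else fits, so there are 0 matches.

0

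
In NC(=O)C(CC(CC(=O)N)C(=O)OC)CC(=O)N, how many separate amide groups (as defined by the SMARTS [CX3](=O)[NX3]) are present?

[CX3](=O)[NX3] is the SMARTS for an amide: a carbonyl carbon bonded to a trivalent nitrogen.
The molecule carries 3 separate instances of a primary amide (-C(=O)NH2) meeting every constraint; each maps to a distinct set of atoms, giving 3 matches.

3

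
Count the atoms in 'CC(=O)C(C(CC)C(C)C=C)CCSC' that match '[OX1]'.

The query [OX1] means: aliphatic oxygen with one total connection — typically a carbonyl =O or an oxide.
Check the 15 heavy atoms by environment: 10× C (X4) → no; 3× C (X3) → no; 1× O (X1) → match; 1× S (X2) → no.
That gives 1 matching atom.

1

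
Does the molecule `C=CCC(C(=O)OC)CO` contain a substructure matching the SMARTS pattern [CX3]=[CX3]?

Yes

The pattern [CX3]=[CX3] describes a non-aromatic C=C double bond between two sp2 carbons — an alkene.
The molecule carries a vinyl group (-CH=CH2), whose atoms satisfy every constraint of the query, so the pattern matches.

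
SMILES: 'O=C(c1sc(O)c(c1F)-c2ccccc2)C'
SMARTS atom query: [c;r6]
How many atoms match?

6

The query [c;r6] means: aromatic carbon that belongs to a six-membered ring.
Check the 16 heavy atoms by environment: 1× s (aromatic, in 5-ring) → no; 4× c (aromatic, in 5-ring) → no; 2× O (acyclic) → no; 2× C (acyclic) → no; 6× c (aromatic, in 6-ring) → match; 1× F (acyclic) → no.
That gives 6 matching atoms.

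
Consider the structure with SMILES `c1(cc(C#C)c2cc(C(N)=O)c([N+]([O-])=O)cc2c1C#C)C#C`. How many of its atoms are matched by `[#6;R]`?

The query [#6;R] means: carbon that is part of a ring.
Check the 22 heavy atoms by environment: 10× c (aromatic, in 6-ring) → match; 1× N (charge +1, acyclic) → no; 1× O (charge -1, acyclic) → no; 2× O (acyclic) → no; 7× C (acyclic) → no; 1× N (acyclic) → no.
That gives 10 matching atoms.

10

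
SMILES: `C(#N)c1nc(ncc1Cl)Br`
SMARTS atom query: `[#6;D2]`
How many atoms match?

2

The query [#6;D2] means: any carbon bonded to exactly two heavy atoms.
Check the 10 heavy atoms by environment: 2× n (aromatic, D2) → no; 3× c (aromatic, D3) → no; 1× c (aromatic, D2) → match; 1× C (D2) → match; 1× N (D1) → no; 1× Br (D1) → no; 1× Cl (D1) → no.
Summing the matching environments: 1 + 1 = 2 matching atoms.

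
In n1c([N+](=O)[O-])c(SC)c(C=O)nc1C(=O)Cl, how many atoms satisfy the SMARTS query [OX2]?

0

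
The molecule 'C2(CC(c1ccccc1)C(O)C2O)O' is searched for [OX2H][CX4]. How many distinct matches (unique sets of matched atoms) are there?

[OX2H][CX4] is the SMARTS for an aliphatic alcohol: a hydroxyl oxygen bound to an sp3 (X4) carbon.
The molecule carries 3 separate instances of a hydroxyl group (-OH) meeting every constraint; each maps to a distinct set of atoms, giving 3 matches.

3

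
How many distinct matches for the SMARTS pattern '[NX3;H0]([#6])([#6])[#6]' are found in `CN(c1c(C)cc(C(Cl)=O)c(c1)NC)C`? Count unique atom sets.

[NX3;H0]([#6])([#6])[#6] is the SMARTS for a tertiary amine: a trivalent nitrogen with no H, bonded to three carbons.
Exactly one fragment in the molecule meets all constraints, giving 1 match.

1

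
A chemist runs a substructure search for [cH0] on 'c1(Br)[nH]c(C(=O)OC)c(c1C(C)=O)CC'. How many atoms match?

4

The query [cH0] means: aromatic carbon with no attached hydrogen (substituted or ring-fusion).
Check the 15 heavy atoms by environment: 1× n (aromatic, H1) → no; 4× c (aromatic, H0) → match; 1× C (H2) → no; 3× C (H3) → no; 2× C (H0) → no; 3× O (H0) → no; 1× Br (H0) → no.
That gives 4 matching atoms.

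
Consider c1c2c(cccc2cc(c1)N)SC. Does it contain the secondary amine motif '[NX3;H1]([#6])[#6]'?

No

The pattern [NX3;H1]([#6])[#6] describes a trivalent nitrogen with one H, bonded to two carbons — a secondary amine.
The closest candidate here is a primary amino group (-NH2), but the nitrogen has H2 and only one carbon neighbour. No other fragment satisfies the full query, so there is no match.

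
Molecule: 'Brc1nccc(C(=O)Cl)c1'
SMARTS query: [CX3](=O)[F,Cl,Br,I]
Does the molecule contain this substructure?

Yes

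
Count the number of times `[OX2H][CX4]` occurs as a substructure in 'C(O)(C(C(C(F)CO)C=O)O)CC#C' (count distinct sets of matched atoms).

3

[OX2H][CX4] is the SMARTS for an aliphatic alcohol: a hydroxyl oxygen bound to an sp3 (X4) carbon.
The molecule carries 3 separate instances of a hydroxyl group (-OH) meeting every constraint; each maps to a distinct set of atoms, giving 3 matches.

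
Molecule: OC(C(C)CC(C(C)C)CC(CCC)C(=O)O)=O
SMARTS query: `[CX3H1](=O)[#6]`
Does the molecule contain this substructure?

The pattern [CX3H1](=O)[#6] describes an sp2 carbon with one H, double-bonded to O and single-bonded to carbon — an aldehyde.
The closest candidate here is a carboxylic acid group (-C(=O)OH), but the carbonyl carbon has H0 and is bonded to O, not H1. No other fragment satisfies the full query, so there is no match.

No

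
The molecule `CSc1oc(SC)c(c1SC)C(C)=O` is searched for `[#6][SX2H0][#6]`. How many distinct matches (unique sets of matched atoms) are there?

[#6][SX2H0][#6] is the SMARTS for a thioether: an aliphatic sulfur bridging two carbons with no H on the sulfur.
The molecule carries 3 separate instances of a methylthio ether (-SCH3) meeting every constraint; each maps to a distinct set of atoms, giving 3 matches.

3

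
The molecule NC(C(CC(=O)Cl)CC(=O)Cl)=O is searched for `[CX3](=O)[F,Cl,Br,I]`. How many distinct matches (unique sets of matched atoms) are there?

[CX3](=O)[F,Cl,Br,I] is the SMARTS for an acyl halide: a carbonyl carbon bonded to a halogen.
The molecule carries 2 separate instances of an acyl chloride (-C(=O)Cl) meeting every constraint; each maps to a distinct set of atoms, giving 2 matches.

2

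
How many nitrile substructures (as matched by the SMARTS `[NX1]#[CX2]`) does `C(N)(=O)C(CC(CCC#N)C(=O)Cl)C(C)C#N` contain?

2

[NX1]#[CX2] is the SMARTS for a nitrile: a nitrogen triple-bonded to a two-connected carbon.
The molecule carries 2 separate instances of a nitrile (-C#N) meeting every constraint; each maps to a distinct set of atoms, giving 2 matches.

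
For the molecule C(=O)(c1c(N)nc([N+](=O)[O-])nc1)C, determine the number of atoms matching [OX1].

3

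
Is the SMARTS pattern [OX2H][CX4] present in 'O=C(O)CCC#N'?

No

The pattern [OX2H][CX4] describes a hydroxyl oxygen bound to an sp3 (X4) carbon — an aliphatic alcohol.
The closest candidate here is a carboxylic acid group (-C(=O)OH), but the -OH is on a CX3 carbonyl carbon, not a CX4 carbon. No other fragment satisfies the full query, so there is no match.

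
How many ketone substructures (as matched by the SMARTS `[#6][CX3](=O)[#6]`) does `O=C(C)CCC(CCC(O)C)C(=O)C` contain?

[#6][CX3](=O)[#6] is the SMARTS for a ketone: a carbonyl carbon (no H) flanked by two carbons.
The molecule carries 2 separate instances of an acetyl/ketone group (-C(=O)CH3) meeting every constraint; each maps to a distinct set of atoms, giving 2 matches.

2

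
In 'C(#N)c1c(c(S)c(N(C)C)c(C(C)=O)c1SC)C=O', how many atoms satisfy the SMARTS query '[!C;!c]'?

6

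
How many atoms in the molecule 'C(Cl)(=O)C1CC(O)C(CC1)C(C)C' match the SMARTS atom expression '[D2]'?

3

The query [D2] means: atom with exactly two heavy-atom neighbours.
Check the 13 heavy atoms by environment: 5× C (D3) → no; 3× C (D2) → match; 2× O (D1) → no; 1× Cl (D1) → no; 2× C (D1) → no.
That gives 3 matching atoms.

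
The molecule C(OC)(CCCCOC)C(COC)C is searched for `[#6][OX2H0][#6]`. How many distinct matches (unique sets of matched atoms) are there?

3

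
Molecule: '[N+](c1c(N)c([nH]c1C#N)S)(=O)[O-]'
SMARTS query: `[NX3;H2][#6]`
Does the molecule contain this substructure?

Yes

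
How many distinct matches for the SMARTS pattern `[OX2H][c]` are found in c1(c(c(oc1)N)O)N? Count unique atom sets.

1

[OX2H][c] is the SMARTS for a phenol: a hydroxyl oxygen attached to an aromatic carbon.
Exactly one fragment in the molecule meets all constraints, giving 1 match.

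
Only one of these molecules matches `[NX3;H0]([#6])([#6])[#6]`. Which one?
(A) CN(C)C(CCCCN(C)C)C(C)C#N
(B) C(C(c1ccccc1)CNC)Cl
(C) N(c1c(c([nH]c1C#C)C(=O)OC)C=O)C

A

[NX3;H0]([#6])([#6])[#6] describes a trivalent nitrogen with no H, bonded to three carbons (a tertiary amine).
(A) contains a dimethylamino group (-N(CH3)2), which satisfies every atom and bond constraint.
(B) has an N-methylamino group (-NHCH3) but the nitrogen still has one H (H1), not H0.
(C) has an N-methylamino group (-NHCH3) but the nitrogen still has one H (H1), not H0.
So the answer is (A).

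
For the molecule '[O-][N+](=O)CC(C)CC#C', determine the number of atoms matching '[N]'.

Check the 9 heavy atoms by environment: 6× C → no; 1× N (charge +1) → match; 1× O (charge -1) → no; 1× O → no.
That gives 1 matching atom.

1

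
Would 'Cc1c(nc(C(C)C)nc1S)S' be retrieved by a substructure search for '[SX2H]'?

The pattern [SX2H] describes an aliphatic sulfur with two connections, one being H — a thiol.
The molecule carries a thiol (-SH), whose atoms satisfy every constraint of the query, so the pattern matches.

Yes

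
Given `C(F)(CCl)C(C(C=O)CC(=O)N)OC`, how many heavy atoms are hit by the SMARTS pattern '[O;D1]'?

2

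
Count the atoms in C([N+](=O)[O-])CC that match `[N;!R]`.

1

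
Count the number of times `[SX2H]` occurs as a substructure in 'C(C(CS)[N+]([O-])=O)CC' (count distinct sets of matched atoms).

1

[SX2H] is the SMARTS for a thiol: an aliphatic sulfur with two connections, one being H.
Exactly one fragment in the molecule meets all constraints, giving 1 match.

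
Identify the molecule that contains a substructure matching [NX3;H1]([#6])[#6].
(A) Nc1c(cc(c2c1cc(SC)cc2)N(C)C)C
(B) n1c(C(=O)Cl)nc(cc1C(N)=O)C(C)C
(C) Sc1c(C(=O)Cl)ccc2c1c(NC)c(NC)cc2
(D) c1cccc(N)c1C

[NX3;H1]([#6])[#6] describes a trivalent nitrogen with one H, bonded to two carbons (a secondary amine).
(A) has a dimethylamino group (-N(CH3)2) but the nitrogen has H0, not H1.
(B) has a primary amide (-C(=O)NH2) but the -C(=O)NH2 nitrogen has H2, not H1.
(C) contains an N-methylamino group (-NHCH3), which satisfies every atom and bond constraint.
(D) has a primary amino group (-NH2) but the nitrogen has H2 and only one carbon neighbour.
So the answer is (C).

C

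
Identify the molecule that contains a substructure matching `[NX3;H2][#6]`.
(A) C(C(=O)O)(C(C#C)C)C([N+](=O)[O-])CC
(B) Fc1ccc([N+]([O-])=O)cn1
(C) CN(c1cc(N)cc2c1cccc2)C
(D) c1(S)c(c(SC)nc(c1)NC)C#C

C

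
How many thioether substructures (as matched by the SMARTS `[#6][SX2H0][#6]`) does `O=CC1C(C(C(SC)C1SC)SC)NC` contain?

3

[#6][SX2H0][#6] is the SMARTS for a thioether: an aliphatic sulfur bridging two carbons with no H on the sulfur.
The molecule carries 3 separate instances of a methylthio ether (-SCH3) meeting every constraint; each maps to a distinct set of atoms, giving 3 matches.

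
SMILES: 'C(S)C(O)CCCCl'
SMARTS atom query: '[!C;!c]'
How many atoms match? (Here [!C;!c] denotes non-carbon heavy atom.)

3

The query [!C;!c] means: neither aliphatic nor aromatic carbon — same as [!#6].
Check the 8 heavy atoms by environment: 5× C → no; 1× O → match; 1× Cl → match; 1× S → match.
Summing the matching environments: 1 + 1 + 1 = 3 matching atoms.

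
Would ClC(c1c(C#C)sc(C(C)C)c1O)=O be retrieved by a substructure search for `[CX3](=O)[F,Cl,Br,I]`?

Yes

The pattern [CX3](=O)[F,Cl,Br,I] describes a carbonyl carbon bonded to a halogen — an acyl halide.
The molecule carries an acyl chloride (-C(=O)Cl), whose atoms satisfy every constraint of the query, so the pattern matches.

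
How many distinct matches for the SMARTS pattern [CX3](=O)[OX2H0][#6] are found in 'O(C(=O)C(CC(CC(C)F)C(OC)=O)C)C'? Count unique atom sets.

2

[CX3](=O)[OX2H0][#6] is the SMARTS for an ester: a carbonyl carbon bonded to an oxygen that is itself bonded to carbon (no H on that O).
The molecule carries 2 separate instances of a methyl-ester group (-C(=O)OCH3) meeting every constraint; each maps to a distinct set of atoms, giving 2 matches.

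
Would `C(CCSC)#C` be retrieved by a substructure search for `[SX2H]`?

No

The pattern [SX2H] describes an aliphatic sulfur with two connections, one being H — a thiol.
The closest candidate here is a methylthio ether (-SCH3), but the sulfur has H0 (bonded to two carbons), not H1. No other fragment satisfies the full query, so there is no match.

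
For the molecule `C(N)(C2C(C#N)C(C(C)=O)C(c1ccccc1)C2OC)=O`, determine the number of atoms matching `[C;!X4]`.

3

The query [C;!X4] means: aliphatic carbon that does not have four total connections.
Check the 21 heavy atoms by environment: 7× C (X4) → no; 1× C (X2) → match; 1× N (X1) → no; 2× C (X3) → match; 2× O (X1) → no; 1× N (X3) → no; 6× c (aromatic, X3) → no; 1× O (X2) → no.
Summing the matching environments: 1 + 2 = 3 matching atoms.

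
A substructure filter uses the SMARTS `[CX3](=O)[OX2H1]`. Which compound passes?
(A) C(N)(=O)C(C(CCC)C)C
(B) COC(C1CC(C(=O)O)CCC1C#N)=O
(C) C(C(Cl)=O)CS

[CX3](=O)[OX2H1] describes an sp2 carbon double-bonded to O and single-bonded to an -OH oxygen (a carboxylic acid).
(A) has a primary amide (-C(=O)NH2) but the carbonyl is bonded to N, not to an -OH oxygen.
(B) contains a carboxylic acid group (-C(=O)OH), which satisfies every atom and bond constraint.
(C) has an acyl chloride (-C(=O)Cl) but the carbonyl is bonded to Cl, not to an -OH oxygen.
So the answer is (B).

B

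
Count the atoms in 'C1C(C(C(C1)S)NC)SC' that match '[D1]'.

The query [D1] means: atom with exactly one heavy-atom neighbour (degree 1).
Check the 10 heavy atoms by environment: 2× C (D2) → no; 3× C (D3) → no; 1× S (D2) → no; 2× C (D1) → match; 1× S (D1) → match; 1× N (D2) → no.
Summing the matching environments: 2 + 1 = 3 matching atoms.

3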